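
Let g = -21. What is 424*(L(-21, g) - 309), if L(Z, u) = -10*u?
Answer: -41976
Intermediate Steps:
424*(L(-21, g) - 309) = 424*(-10*(-21) - 309) = 424*(210 - 309) = 424*(-99) = -41976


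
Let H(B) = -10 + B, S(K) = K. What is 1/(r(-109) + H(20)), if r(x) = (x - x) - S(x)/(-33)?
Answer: 33/221 ≈ 0.14932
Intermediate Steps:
r(x) = x/33 (r(x) = (x - x) - x/(-33) = 0 - x*(-1)/33 = 0 - (-1)*x/33 = 0 + x/33 = x/33)
1/(r(-109) + H(20)) = 1/((1/33)*(-109) + (-10 + 20)) = 1/(-109/33 + 10) = 1/(221/33) = 33/221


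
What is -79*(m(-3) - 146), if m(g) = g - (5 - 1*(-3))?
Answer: 12403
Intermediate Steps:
m(g) = -8 + g (m(g) = g - (5 + 3) = g - 1*8 = g - 8 = -8 + g)
-79*(m(-3) - 146) = -79*((-8 - 3) - 146) = -79*(-11 - 146) = -79*(-157) = 12403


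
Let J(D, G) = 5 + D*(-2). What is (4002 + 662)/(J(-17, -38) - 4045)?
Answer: -2332/2003 ≈ -1.1643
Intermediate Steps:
J(D, G) = 5 - 2*D
(4002 + 662)/(J(-17, -38) - 4045) = (4002 + 662)/((5 - 2*(-17)) - 4045) = 4664/((5 + 34) - 4045) = 4664/(39 - 4045) = 4664/(-4006) = 4664*(-1/4006) = -2332/2003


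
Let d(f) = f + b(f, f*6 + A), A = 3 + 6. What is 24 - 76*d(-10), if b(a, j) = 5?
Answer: 404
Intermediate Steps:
A = 9
d(f) = 5 + f (d(f) = f + 5 = 5 + f)
24 - 76*d(-10) = 24 - 76*(5 - 10) = 24 - 76*(-5) = 24 + 380 = 404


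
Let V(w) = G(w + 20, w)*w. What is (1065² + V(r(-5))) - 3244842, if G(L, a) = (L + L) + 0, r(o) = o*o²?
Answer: -2084367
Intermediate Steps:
r(o) = o³
G(L, a) = 2*L (G(L, a) = 2*L + 0 = 2*L)
V(w) = w*(40 + 2*w) (V(w) = (2*(w + 20))*w = (2*(20 + w))*w = (40 + 2*w)*w = w*(40 + 2*w))
(1065² + V(r(-5))) - 3244842 = (1065² + 2*(-5)³*(20 + (-5)³)) - 3244842 = (1134225 + 2*(-125)*(20 - 125)) - 3244842 = (1134225 + 2*(-125)*(-105)) - 3244842 = (1134225 + 26250) - 3244842 = 1160475 - 3244842 = -2084367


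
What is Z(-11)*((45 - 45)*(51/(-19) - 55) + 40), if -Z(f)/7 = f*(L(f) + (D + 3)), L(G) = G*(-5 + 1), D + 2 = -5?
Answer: 123200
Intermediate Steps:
D = -7 (D = -2 - 5 = -7)
L(G) = -4*G (L(G) = G*(-4) = -4*G)
Z(f) = -7*f*(-4 - 4*f) (Z(f) = -7*f*(-4*f + (-7 + 3)) = -7*f*(-4*f - 4) = -7*f*(-4 - 4*f))
Z(-11)*((45 - 45)*(51/(-19) - 55) + 40) = (28*(-11)*(1 - 11))*((45 - 45)*(51/(-19) - 55) + 40) = (28*(-11)*(-10))*(0*(51*(-1/19) - 55) + 40) = 3080*(0*(-51/19 - 55) + 40) = 3080*(0*(-1096/19) + 40) = 3080*(0 + 40) = 3080*40 = 123200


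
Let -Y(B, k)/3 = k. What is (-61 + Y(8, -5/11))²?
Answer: 430336/121 ≈ 3556.5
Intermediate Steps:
Y(B, k) = -3*k
(-61 + Y(8, -5/11))² = (-61 - (-15)/11)² = (-61 - 3*(-5/11))² = (-61 + 15/11)² = (-656/11)² = 430336/121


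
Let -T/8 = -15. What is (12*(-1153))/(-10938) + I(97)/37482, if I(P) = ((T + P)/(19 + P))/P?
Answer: 972550047575/768845626872 ≈ 1.2649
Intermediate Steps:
T = 120 (T = -8*(-15) = 120)
I(P) = (120 + P)/(P*(19 + P)) (I(P) = ((120 + P)/(19 + P))/P = (120 + P)/(P*(19 + P)))
(12*(-1153))/(-10938) + I(97)/37482 = (12*(-1153))/(-10938) + ((120 + 97)/(97*(19 + 97)))/37482 = -13836*(-1/10938) + ((1/97)*217/116)*(1/37482) = 2306/1823 + ((1/97)*(1/116)*217)*(1/37482) = 2306/1823 + (217/11252)*(1/37482) = 2306/1823 + 217/421747464 = 972550047575/768845626872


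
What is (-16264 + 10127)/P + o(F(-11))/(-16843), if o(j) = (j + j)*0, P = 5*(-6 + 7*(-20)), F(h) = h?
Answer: 6137/730 ≈ 8.4068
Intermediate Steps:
P = -730 (P = 5*(-6 - 140) = 5*(-146) = -730)
o(j) = 0 (o(j) = (2*j)*0 = 0)
(-16264 + 10127)/P + o(F(-11))/(-16843) = (-16264 + 10127)/(-730) + 0/(-16843) = -6137*(-1/730) + 0*(-1/16843) = 6137/730 + 0 = 6137/730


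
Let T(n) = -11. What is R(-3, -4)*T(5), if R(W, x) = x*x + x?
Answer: -132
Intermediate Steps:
R(W, x) = x + x² (R(W, x) = x² + x = x + x²)
R(-3, -4)*T(5) = -4*(1 - 4)*(-11) = -4*(-3)*(-11) = 12*(-11) = -132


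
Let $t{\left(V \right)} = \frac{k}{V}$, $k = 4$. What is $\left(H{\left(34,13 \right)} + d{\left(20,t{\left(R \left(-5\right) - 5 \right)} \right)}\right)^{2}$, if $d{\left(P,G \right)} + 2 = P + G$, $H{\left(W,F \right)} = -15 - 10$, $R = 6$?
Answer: $\frac{62001}{1225} \approx 50.613$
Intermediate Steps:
$H{\left(W,F \right)} = -25$ ($H{\left(W,F \right)} = -15 - 10 = -25$)
$t{\left(V \right)} = \frac{4}{V}$
$d{\left(P,G \right)} = -2 + G + P$ ($d{\left(P,G \right)} = -2 + \left(P + G\right) = -2 + \left(G + P\right) = -2 + G + P$)
$\left(H{\left(34,13 \right)} + d{\left(20,t{\left(R \left(-5\right) - 5 \right)} \right)}\right)^{2} = \left(-25 + \left(-2 + \frac{4}{6 \left(-5\right) - 5} + 20\right)\right)^{2} = \left(-25 + \left(-2 + \frac{4}{-30 - 5} + 20\right)\right)^{2} = \left(-25 + \left(-2 + \frac{4}{-35} + 20\right)\right)^{2} = \left(-25 + \left(-2 + 4 \left(- \frac{1}{35}\right) + 20\right)\right)^{2} = \left(-25 - - \frac{626}{35}\right)^{2} = \left(-25 + \frac{626}{35}\right)^{2} = \left(- \frac{249}{35}\right)^{2} = \frac{62001}{1225}$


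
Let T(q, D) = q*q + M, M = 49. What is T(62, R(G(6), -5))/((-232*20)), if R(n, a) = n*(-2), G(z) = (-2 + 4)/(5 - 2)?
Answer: -3893/4640 ≈ -0.83901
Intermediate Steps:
G(z) = ⅔ (G(z) = 2/3 = 2*(⅓) = ⅔)
R(n, a) = -2*n
T(q, D) = 49 + q² (T(q, D) = q*q + 49 = q² + 49 = 49 + q²)
T(62, R(G(6), -5))/((-232*20)) = (49 + 62²)/((-232*20)) = (49 + 3844)/(-4640) = 3893*(-1/4640) = -3893/4640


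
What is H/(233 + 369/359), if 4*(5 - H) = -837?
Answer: 307663/336064 ≈ 0.91549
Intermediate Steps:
H = 857/4 (H = 5 - ¼*(-837) = 5 + 837/4 = 857/4 ≈ 214.25)
H/(233 + 369/359) = 857/(4*(233 + 369/359)) = 857/(4*(84016/359)) = (857/4)*(359/84016) = 307663/336064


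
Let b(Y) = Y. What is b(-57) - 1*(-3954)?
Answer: 3897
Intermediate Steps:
b(-57) - 1*(-3954) = -57 - 1*(-3954) = -57 + 3954 = 3897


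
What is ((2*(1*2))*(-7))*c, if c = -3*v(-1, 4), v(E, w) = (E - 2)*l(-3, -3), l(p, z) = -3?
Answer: 756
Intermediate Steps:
v(E, w) = 6 - 3*E (v(E, w) = (E - 2)*(-3) = (-2 + E)*(-3) = 6 - 3*E)
c = -27 (c = -3*(6 - 3*(-1)) = -3*(6 + 3) = -3*9 = -27)
((2*(1*2))*(-7))*c = ((2*(1*2))*(-7))*(-27) = ((2*2)*(-7))*(-27) = (4*(-7))*(-27) = -28*(-27) = 756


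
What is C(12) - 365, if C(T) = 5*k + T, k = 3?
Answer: -338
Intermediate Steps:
C(T) = 15 + T (C(T) = 5*3 + T = 15 + T)
C(12) - 365 = (15 + 12) - 365 = 27 - 365 = -338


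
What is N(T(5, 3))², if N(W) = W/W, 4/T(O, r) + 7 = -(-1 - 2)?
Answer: 1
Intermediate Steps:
T(O, r) = -1 (T(O, r) = 4/(-7 - (-1 - 2)) = 4/(-7 - 1*(-3)) = 4/(-7 + 3) = 4/(-4) = 4*(-¼) = -1)
N(W) = 1
N(T(5, 3))² = 1² = 1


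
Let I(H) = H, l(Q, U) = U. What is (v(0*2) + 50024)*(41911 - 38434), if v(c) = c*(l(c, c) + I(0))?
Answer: 173933448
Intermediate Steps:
v(c) = c**2 (v(c) = c*(c + 0) = c*c = c**2)
(v(0*2) + 50024)*(41911 - 38434) = ((0*2)**2 + 50024)*(41911 - 38434) = (0**2 + 50024)*3477 = (0 + 50024)*3477 = 50024*3477 = 173933448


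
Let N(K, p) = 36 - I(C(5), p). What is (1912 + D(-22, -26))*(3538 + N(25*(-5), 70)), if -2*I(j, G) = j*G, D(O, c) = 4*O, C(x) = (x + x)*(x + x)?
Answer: 12902976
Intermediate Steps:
C(x) = 4*x² (C(x) = (2*x)*(2*x) = 4*x²)
I(j, G) = -G*j/2 (I(j, G) = -j*G/2 = -G*j/2)
N(K, p) = 36 + 50*p (N(K, p) = 36 - (-1)*p*4*5²/2 = 36 - (-1)*p*4*25/2 = 36 - (-1)*p*100/2 = 36 - (-50)*p = 36 + 50*p)
(1912 + D(-22, -26))*(3538 + N(25*(-5), 70)) = (1912 + 4*(-22))*(3538 + (36 + 50*70)) = (1912 - 88)*(3538 + (36 + 3500)) = 1824*(3538 + 3536) = 1824*7074 = 12902976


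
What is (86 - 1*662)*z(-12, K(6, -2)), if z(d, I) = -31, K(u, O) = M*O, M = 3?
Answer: 17856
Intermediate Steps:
K(u, O) = 3*O
(86 - 1*662)*z(-12, K(6, -2)) = (86 - 1*662)*(-31) = (86 - 662)*(-31) = -576*(-31) = 17856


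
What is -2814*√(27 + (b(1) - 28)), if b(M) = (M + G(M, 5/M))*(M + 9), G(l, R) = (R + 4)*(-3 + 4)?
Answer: -8442*√11 ≈ -27999.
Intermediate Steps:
G(l, R) = 4 + R (G(l, R) = (4 + R)*1 = 4 + R)
b(M) = (9 + M)*(4 + M + 5/M) (b(M) = (M + (4 + 5/M))*(M + 9) = (4 + M + 5/M)*(9 + M) = (9 + M)*(4 + M + 5/M))
-2814*√(27 + (b(1) - 28)) = -2814*√(27 + ((41 + 1² + 13*1 + 45/1) - 28)) = -2814*√(27 + ((41 + 1 + 13 + 45*1) - 28)) = -2814*√(27 + ((41 + 1 + 13 + 45) - 28)) = -2814*√(27 + (100 - 28)) = -2814*√(27 + 72) = -8442*√11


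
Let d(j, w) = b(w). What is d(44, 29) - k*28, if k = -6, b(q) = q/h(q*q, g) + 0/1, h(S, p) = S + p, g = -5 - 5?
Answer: 139637/831 ≈ 168.03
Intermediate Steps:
g = -10
b(q) = q/(-10 + q²) (b(q) = q/(q*q - 10) + 0/1 = q/(q² - 10) + 0*1 = q/(-10 + q²) + 0 = q/(-10 + q²))
d(j, w) = w/(-10 + w²)
d(44, 29) - k*28 = 29/(-10 + 29²) - (-6)*28 = 29/(-10 + 841) - 1*(-168) = 29/831 + 168 = 139637/831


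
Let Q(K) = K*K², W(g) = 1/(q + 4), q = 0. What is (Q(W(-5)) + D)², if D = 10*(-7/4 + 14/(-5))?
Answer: 8473921/4096 ≈ 2068.8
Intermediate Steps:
D = -91/2 (D = 10*(-7*¼ + 14*(-⅕)) = 10*(-7/4 - 14/5) = 10*(-91/20) = -91/2 ≈ -45.500)
W(g) = ¼ (W(g) = 1/(0 + 4) = 1/4 = ¼)
Q(K) = K³
(Q(W(-5)) + D)² = ((¼)³ - 91/2)² = (1/64 - 91/2)² = (-2911/64)² = 8473921/4096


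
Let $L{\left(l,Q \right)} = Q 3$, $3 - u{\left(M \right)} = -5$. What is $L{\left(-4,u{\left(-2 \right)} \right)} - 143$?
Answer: $-119$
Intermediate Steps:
$u{\left(M \right)} = 8$ ($u{\left(M \right)} = 3 - -5 = 3 + 5 = 8$)
$L{\left(l,Q \right)} = 3 Q$
$L{\left(-4,u{\left(-2 \right)} \right)} - 143 = 3 \cdot 8 - 143 = 24 - 143 = -119$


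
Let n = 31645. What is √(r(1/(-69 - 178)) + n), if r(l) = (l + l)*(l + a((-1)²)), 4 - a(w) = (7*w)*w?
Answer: √1930631289/247 ≈ 177.89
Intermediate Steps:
a(w) = 4 - 7*w² (a(w) = 4 - 7*w*w = 4 - 7*w²)
r(l) = 2*l*(-3 + l) (r(l) = (l + l)*(l + (4 - 7*((-1)²)²)) = (2*l)*(l + (4 - 7*1²)) = (2*l)*(l + (4 - 7*1)) = (2*l)*(l + (4 - 7)) = (2*l)*(l - 3) = (2*l)*(-3 + l) = 2*l*(-3 + l))
√(r(1/(-69 - 178)) + n) = √(2*(-3 + 1/(-69 - 178))/(-69 - 178) + 31645) = √(2*(-3 + 1/(-247))/(-247) + 31645) = √(2*(-1/247)*(-3 - 1/247) + 31645) = √(2*(-1/247)*(-742/247) + 31645) = √(1484/61009 + 31645) = √(1930631289/61009) = √1930631289/247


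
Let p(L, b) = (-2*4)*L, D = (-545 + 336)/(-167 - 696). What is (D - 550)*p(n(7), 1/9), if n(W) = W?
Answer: 26568696/863 ≈ 30786.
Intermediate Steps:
D = 209/863 (D = -209/(-863) = -209*(-1/863) = 209/863 ≈ 0.24218)
p(L, b) = -8*L
(D - 550)*p(n(7), 1/9) = (209/863 - 550)*(-8*7) = -474441/863*(-56) = 26568696/863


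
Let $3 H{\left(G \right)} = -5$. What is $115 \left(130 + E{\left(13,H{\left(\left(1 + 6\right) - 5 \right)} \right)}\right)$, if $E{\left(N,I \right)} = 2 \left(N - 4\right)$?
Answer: $17020$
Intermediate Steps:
$H{\left(G \right)} = - \frac{5}{3}$ ($H{\left(G \right)} = \frac{1}{3} \left(-5\right) = - \frac{5}{3}$)
$E{\left(N,I \right)} = -8 + 2 N$ ($E{\left(N,I \right)} = 2 \left(-4 + N\right) = -8 + 2 N$)
$115 \left(130 + E{\left(13,H{\left(\left(1 + 6\right) - 5 \right)} \right)}\right) = 115 \left(130 + \left(-8 + 2 \cdot 13\right)\right) = 115 \left(130 + \left(-8 + 26\right)\right) = 115 \left(130 + 18\right) = 115 \cdot 148 = 17020$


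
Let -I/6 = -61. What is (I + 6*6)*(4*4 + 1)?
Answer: 6834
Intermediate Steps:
I = 366 (I = -6*(-61) = 366)
(I + 6*6)*(4*4 + 1) = (366 + 6*6)*(4*4 + 1) = (366 + 36)*(16 + 1) = 402*17 = 6834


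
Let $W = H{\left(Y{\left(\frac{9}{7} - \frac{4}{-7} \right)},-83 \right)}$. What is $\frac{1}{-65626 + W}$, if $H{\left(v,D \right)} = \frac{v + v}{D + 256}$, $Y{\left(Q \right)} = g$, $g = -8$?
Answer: $- \frac{173}{11353314} \approx -1.5238 \cdot 10^{-5}$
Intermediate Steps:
$Y{\left(Q \right)} = -8$
$H{\left(v,D \right)} = \frac{2 v}{256 + D}$
$W = - \frac{16}{173}$ ($W = 2 \left(-8\right) \frac{1}{256 - 83} = 2 \left(-8\right) \frac{1}{173} = - \frac{16}{173} \approx -0.092486$)
$\frac{1}{-65626 + W} = \frac{1}{-65626 - \frac{16}{173}} = \frac{1}{- \frac{11353314}{173}} = - \frac{173}{11353314}$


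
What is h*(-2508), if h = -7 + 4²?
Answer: -22572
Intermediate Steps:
h = 9 (h = -7 + 16 = 9)
h*(-2508) = 9*(-2508) = -22572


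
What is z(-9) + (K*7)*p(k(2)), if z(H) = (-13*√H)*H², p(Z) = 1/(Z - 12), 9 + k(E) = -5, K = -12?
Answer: 42/13 - 3159*I ≈ 3.2308 - 3159.0*I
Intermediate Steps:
k(E) = -14 (k(E) = -9 - 5 = -14)
p(Z) = 1/(-12 + Z)
z(H) = -13*H^(5/2)
z(-9) + (K*7)*p(k(2)) = -3159*I + (-12*7)/(-12 - 14) = -3159*I - 84/(-26) = -3159*I - 84*(-1/26) = -3159*I + 42/13 = 42/13 - 3159*I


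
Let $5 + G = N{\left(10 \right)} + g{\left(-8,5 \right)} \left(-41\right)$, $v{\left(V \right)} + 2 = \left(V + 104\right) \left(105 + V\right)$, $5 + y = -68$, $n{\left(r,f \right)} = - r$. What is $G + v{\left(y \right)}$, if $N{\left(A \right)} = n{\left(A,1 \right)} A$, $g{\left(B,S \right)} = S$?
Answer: $680$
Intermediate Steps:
$y = -73$ ($y = -5 - 68 = -73$)
$N{\left(A \right)} = - A^{2}$ ($N{\left(A \right)} = - A A = - A^{2}$)
$v{\left(V \right)} = -2 + \left(104 + V\right) \left(105 + V\right)$ ($v{\left(V \right)} = -2 + \left(V + 104\right) \left(105 + V\right) = -2 + \left(104 + V\right) \left(105 + V\right)$)
$G = -310$ ($G = -5 + \left(- 10^{2} + 5 \left(-41\right)\right) = -5 - 305 = -310$)
$G + v{\left(y \right)} = -310 + \left(10918 + \left(-73\right)^{2} + 209 \left(-73\right)\right) = -310 + \left(10918 + 5329 - 15257\right) = -310 + 990 = 680$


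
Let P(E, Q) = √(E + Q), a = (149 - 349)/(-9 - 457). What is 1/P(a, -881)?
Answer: -I*√590189/22797 ≈ -0.033699*I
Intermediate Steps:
a = 100/233 (a = -200/(-466) = -200*(-1/466) = 100/233 ≈ 0.42918)
1/P(a, -881) = 1/(√(100/233 - 881)) = 1/(√(-205173/233)) = 1/(9*I*√590189/233) = -I*√590189/22797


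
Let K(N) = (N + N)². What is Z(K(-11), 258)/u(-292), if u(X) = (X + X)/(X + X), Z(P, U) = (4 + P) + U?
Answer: 746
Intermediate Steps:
K(N) = 4*N² (K(N) = (2*N)² = 4*N²)
Z(P, U) = 4 + P + U
u(X) = 1 (u(X) = (2*X)/((2*X)) = (2*X)*(1/(2*X)) = 1)
Z(K(-11), 258)/u(-292) = (4 + 4*(-11)² + 258)/1 = (4 + 4*121 + 258)*1 = (4 + 484 + 258)*1 = 746*1 = 746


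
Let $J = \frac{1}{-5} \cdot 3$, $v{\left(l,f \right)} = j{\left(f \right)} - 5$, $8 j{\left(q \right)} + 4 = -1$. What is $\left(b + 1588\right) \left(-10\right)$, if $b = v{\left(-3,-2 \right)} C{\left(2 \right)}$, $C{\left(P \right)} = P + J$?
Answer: $- \frac{63205}{4} \approx -15801.0$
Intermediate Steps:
$j{\left(q \right)} = - \frac{5}{8}$ ($j{\left(q \right)} = - \frac{1}{2} + \frac{1}{8} \left(-1\right) = - \frac{1}{2} - \frac{1}{8} = - \frac{5}{8}$)
$v{\left(l,f \right)} = - \frac{45}{8}$ ($v{\left(l,f \right)} = - \frac{5}{8} - 5 = - \frac{45}{8}$)
$J = - \frac{3}{5}$ ($J = \left(- \frac{1}{5}\right) 3 = - \frac{3}{5} \approx -0.6$)
$C{\left(P \right)} = - \frac{3}{5} + P$ ($C{\left(P \right)} = P - \frac{3}{5} = - \frac{3}{5} + P$)
$b = - \frac{63}{8}$ ($b = - \frac{45 \left(- \frac{3}{5} + 2\right)}{8} = \left(- \frac{45}{8}\right) \frac{7}{5} = - \frac{63}{8} \approx -7.875$)
$\left(b + 1588\right) \left(-10\right) = \left(- \frac{63}{8} + 1588\right) \left(-10\right) = \frac{12641}{8} \left(-10\right) = - \frac{63205}{4}$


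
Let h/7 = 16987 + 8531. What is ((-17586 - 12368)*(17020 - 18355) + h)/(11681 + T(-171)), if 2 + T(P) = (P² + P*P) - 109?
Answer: 10041804/17513 ≈ 573.39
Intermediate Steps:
T(P) = -111 + 2*P² (T(P) = -2 + ((P² + P*P) - 109) = -2 + ((P² + P²) - 109) = -2 + (2*P² - 109) = -2 + (-109 + 2*P²) = -111 + 2*P²)
h = 178626 (h = 7*(16987 + 8531) = 7*25518 = 178626)
((-17586 - 12368)*(17020 - 18355) + h)/(11681 + T(-171)) = ((-17586 - 12368)*(17020 - 18355) + 178626)/(11681 + (-111 + 2*(-171)²)) = (-29954*(-1335) + 178626)/(11681 + (-111 + 2*29241)) = (39988590 + 178626)/(11681 + (-111 + 58482)) = 40167216/(11681 + 58371) = 40167216/70052 = 40167216*(1/70052) = 10041804/17513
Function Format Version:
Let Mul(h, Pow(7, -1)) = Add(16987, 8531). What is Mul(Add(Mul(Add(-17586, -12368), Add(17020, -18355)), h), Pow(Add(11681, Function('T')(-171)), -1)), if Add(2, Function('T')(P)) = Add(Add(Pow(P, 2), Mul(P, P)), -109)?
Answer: Rational(10041804, 17513) ≈ 573.39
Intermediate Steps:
Function('T')(P) = Add(-111, Mul(2, Pow(P, 2))) (Function('T')(P) = Add(-2, Add(Add(Pow(P, 2), Mul(P, P)), -109)) = Add(-2, Add(Add(Pow(P, 2), Pow(P, 2)), -109)) = Add(-2, Add(Mul(2, Pow(P, 2)), -109)) = Add(-2, Add(-109, Mul(2, Pow(P, 2)))) = Add(-111, Mul(2, Pow(P, 2))))
h = 178626 (h = Mul(7, Add(16987, 8531)) = Mul(7, 25518) = 178626)
Mul(Add(Mul(Add(-17586, -12368), Add(17020, -18355)), h), Pow(Add(11681, Function('T')(-171)), -1)) = Mul(Add(Mul(Add(-17586, -12368), Add(17020, -18355)), 178626), Pow(Add(11681, Add(-111, Mul(2, Pow(-171, 2)))), -1)) = Mul(Add(Mul(-29954, -1335), 178626), Pow(Add(11681, Add(-111, Mul(2, 29241))), -1)) = Mul(Add(39988590, 178626), Pow(Add(11681, Add(-111, 58482)), -1)) = Mul(40167216, Pow(Add(11681, 58371), -1)) = Mul(40167216, Pow(70052, -1)) = Mul(40167216, Rational(1, 70052)) = Rational(10041804, 17513)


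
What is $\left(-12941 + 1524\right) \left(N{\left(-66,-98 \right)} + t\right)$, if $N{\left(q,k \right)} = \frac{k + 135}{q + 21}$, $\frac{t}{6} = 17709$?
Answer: $- \frac{54589163881}{45} \approx -1.2131 \cdot 10^{9}$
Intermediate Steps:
$t = 106254$ ($t = 6 \cdot 17709 = 106254$)
$N{\left(q,k \right)} = \frac{135 + k}{21 + q}$
$\left(-12941 + 1524\right) \left(N{\left(-66,-98 \right)} + t\right) = \left(-12941 + 1524\right) \left(\frac{135 - 98}{21 - 66} + 106254\right) = - 11417 \left(\frac{1}{-45} \cdot 37 + 106254\right) = - 11417 \left(\left(- \frac{1}{45}\right) 37 + 106254\right) = - 11417 \left(- \frac{37}{45} + 106254\right) = \left(-11417\right) \frac{4781393}{45} = - \frac{54589163881}{45}$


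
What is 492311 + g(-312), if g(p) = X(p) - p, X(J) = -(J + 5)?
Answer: 492930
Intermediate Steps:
X(J) = -5 - J (X(J) = -(5 + J) = -5 - J)
g(p) = -5 - 2*p (g(p) = (-5 - p) - p = -5 - 2*p)
492311 + g(-312) = 492311 + (-5 - 2*(-312)) = 492311 + (-5 + 624) = 492311 + 619 = 492930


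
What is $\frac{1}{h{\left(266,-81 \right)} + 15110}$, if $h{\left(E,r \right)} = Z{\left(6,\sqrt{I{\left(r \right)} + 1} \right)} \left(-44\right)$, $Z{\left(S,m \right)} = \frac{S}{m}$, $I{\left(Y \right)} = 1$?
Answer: $\frac{7555}{114138626} + \frac{33 \sqrt{2}}{57069313} \approx 6.7009 \cdot 10^{-5}$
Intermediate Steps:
$h{\left(E,r \right)} = - 132 \sqrt{2}$ ($h{\left(E,r \right)} = \frac{6}{\sqrt{1 + 1}} \left(-44\right) = \frac{6}{\sqrt{2}} \left(-44\right) = 6 \frac{\sqrt{2}}{2} \left(-44\right) = 3 \sqrt{2} \left(-44\right) = - 132 \sqrt{2}$)
$\frac{1}{h{\left(266,-81 \right)} + 15110} = \frac{1}{- 132 \sqrt{2} + 15110} = \frac{1}{15110 - 132 \sqrt{2}}$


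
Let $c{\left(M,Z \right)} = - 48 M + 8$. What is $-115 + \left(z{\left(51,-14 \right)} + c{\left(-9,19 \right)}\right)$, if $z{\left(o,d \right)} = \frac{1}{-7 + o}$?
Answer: $\frac{14301}{44} \approx 325.02$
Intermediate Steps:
$c{\left(M,Z \right)} = 8 - 48 M$
$-115 + \left(z{\left(51,-14 \right)} + c{\left(-9,19 \right)}\right) = -115 + \left(\frac{1}{-7 + 51} + \left(8 - -432\right)\right) = -115 + \left(\frac{1}{44} + \left(8 + 432\right)\right) = -115 + \left(\frac{1}{44} + 440\right) = -115 + \frac{19361}{44} = \frac{14301}{44}$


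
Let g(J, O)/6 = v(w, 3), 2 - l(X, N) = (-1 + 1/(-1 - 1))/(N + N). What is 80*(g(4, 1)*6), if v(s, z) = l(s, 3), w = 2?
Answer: 6480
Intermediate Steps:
l(X, N) = 2 + 3/(4*N) (l(X, N) = 2 - (-1 + 1/(-1 - 1))/(N + N) = 2 - (-1 + 1/(-2))/(2*N) = 2 - (-1 - ½)*1/(2*N) = 2 - (-3)*1/(2*N)/2 = 2 - (-3)/(4*N) = 2 + 3/(4*N))
v(s, z) = 9/4 (v(s, z) = 2 + (¾)/3 = 2 + (¾)*(⅓) = 2 + ¼ = 9/4)
g(J, O) = 27/2 (g(J, O) = 6*(9/4) = 27/2)
80*(g(4, 1)*6) = 80*((27/2)*6) = 80*81 = 6480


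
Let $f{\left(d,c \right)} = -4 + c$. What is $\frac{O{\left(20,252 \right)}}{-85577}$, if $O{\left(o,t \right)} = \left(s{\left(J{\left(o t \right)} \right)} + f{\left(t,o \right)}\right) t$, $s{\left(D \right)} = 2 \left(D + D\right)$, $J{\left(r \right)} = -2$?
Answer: $- \frac{2016}{85577} \approx -0.023558$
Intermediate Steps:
$s{\left(D \right)} = 4 D$ ($s{\left(D \right)} = 2 \cdot 2 D = 4 D$)
$O{\left(o,t \right)} = t \left(-12 + o\right)$ ($O{\left(o,t \right)} = \left(4 \left(-2\right) + \left(-4 + o\right)\right) t = \left(-8 + \left(-4 + o\right)\right) t = \left(-12 + o\right) t = t \left(-12 + o\right)$)
$\frac{O{\left(20,252 \right)}}{-85577} = \frac{252 \left(-12 + 20\right)}{-85577} = 252 \cdot 8 \left(- \frac{1}{85577}\right) = 2016 \left(- \frac{1}{85577}\right) = - \frac{2016}{85577}$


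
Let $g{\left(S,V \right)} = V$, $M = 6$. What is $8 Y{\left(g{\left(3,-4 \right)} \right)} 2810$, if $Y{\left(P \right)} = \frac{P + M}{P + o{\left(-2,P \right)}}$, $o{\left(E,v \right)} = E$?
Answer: $- \frac{22480}{3} \approx -7493.3$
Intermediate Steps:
$Y{\left(P \right)} = \frac{6 + P}{-2 + P}$ ($Y{\left(P \right)} = \frac{P + 6}{P - 2} = \frac{6 + P}{-2 + P}$)
$8 Y{\left(g{\left(3,-4 \right)} \right)} 2810 = 8 \frac{6 - 4}{-2 - 4} \cdot 2810 = 8 \frac{1}{-6} \cdot 2 \cdot 2810 = 8 \left(\left(- \frac{1}{6}\right) 2\right) 2810 = 8 \left(- \frac{1}{3}\right) 2810 = \left(- \frac{8}{3}\right) 2810 = - \frac{22480}{3}$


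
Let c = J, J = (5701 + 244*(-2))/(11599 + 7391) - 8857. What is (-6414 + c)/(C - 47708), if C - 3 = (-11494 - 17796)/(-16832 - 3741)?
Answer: 5965986427121/18636893768250 ≈ 0.32012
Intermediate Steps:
J = -168189217/18990 (J = (5701 - 488)/18990 - 8857 = 5213*(1/18990) - 8857 = 5213/18990 - 8857 = -168189217/18990 ≈ -8856.7)
c = -168189217/18990 ≈ -8856.7
C = 91009/20573 (C = 3 + (-11494 - 17796)/(-16832 - 3741) = 3 - 29290/(-20573) = 3 - 29290*(-1/20573) = 3 + 29290/20573 = 91009/20573 ≈ 4.4237)
(-6414 + c)/(C - 47708) = (-6414 - 168189217/18990)/(91009/20573 - 47708) = -289991077/(18990*(-981405675/20573)) = -289991077/18990*(-20573/981405675) = 5965986427121/18636893768250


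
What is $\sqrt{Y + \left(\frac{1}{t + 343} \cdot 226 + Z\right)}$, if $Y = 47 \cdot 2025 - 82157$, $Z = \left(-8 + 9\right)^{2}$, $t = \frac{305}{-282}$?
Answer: $\frac{\sqrt{121043908411751}}{96421} \approx 114.1$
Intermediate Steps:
$t = - \frac{305}{282}$ ($t = 305 \left(- \frac{1}{282}\right) = - \frac{305}{282} \approx -1.0816$)
$Z = 1$ ($Z = 1^{2} = 1$)
$Y = 13018$ ($Y = 95175 - 82157 = 13018$)
$\sqrt{Y + \left(\frac{1}{t + 343} \cdot 226 + Z\right)} = \sqrt{13018 + \left(\frac{1}{- \frac{305}{282} + 343} \cdot 226 + 1\right)} = \sqrt{13018 + \left(\frac{1}{\frac{96421}{282}} \cdot 226 + 1\right)} = \sqrt{13018 + \left(\frac{282}{96421} \cdot 226 + 1\right)} = \sqrt{13018 + \left(\frac{63732}{96421} + 1\right)} = \sqrt{13018 + \frac{160153}{96421}} = \sqrt{\frac{1255368731}{96421}} = \frac{\sqrt{121043908411751}}{96421}$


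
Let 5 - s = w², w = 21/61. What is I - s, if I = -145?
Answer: -557709/3721 ≈ -149.88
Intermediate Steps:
w = 21/61 (w = 21*(1/61) = 21/61 ≈ 0.34426)
s = 18164/3721 (s = 5 - (21/61)² = 5 - 1*441/3721 = 5 - 441/3721 = 18164/3721 ≈ 4.8815)
I - s = -145 - 1*18164/3721 = -145 - 18164/3721 = -557709/3721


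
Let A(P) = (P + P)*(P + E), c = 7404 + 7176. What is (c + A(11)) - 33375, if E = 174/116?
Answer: -18520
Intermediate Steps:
E = 3/2 (E = 174*(1/116) = 3/2 ≈ 1.5000)
c = 14580
A(P) = 2*P*(3/2 + P) (A(P) = (P + P)*(P + 3/2) = (2*P)*(3/2 + P) = 2*P*(3/2 + P))
(c + A(11)) - 33375 = (14580 + 11*(3 + 2*11)) - 33375 = (14580 + 11*(3 + 22)) - 33375 = (14580 + 11*25) - 33375 = (14580 + 275) - 33375 = 14855 - 33375 = -18520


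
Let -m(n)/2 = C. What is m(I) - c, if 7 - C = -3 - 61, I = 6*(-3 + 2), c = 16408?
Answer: -16550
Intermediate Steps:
I = -6 (I = 6*(-1) = -6)
C = 71 (C = 7 - (-3 - 61) = 7 - 1*(-64) = 7 + 64 = 71)
m(n) = -142 (m(n) = -2*71 = -142)
m(I) - c = -142 - 1*16408 = -142 - 16408 = -16550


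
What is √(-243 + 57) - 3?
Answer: -3 + I*√186 ≈ -3.0 + 13.638*I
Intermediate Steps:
√(-243 + 57) - 3 = √(-186) - 3 = I*√186 - 3 = -3 + I*√186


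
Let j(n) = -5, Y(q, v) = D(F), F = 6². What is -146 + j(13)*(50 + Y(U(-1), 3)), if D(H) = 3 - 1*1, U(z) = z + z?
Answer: -406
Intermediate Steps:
U(z) = 2*z
F = 36
D(H) = 2 (D(H) = 3 - 1 = 2)
Y(q, v) = 2
-146 + j(13)*(50 + Y(U(-1), 3)) = -146 - 5*(50 + 2) = -146 - 5*52 = -146 - 260 = -406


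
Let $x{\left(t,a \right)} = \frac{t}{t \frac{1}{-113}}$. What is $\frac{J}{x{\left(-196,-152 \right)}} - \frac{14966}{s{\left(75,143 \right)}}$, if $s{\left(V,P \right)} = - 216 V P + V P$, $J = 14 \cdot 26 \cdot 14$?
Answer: $- \frac{11749047842}{260563875} \approx -45.091$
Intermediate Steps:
$x{\left(t,a \right)} = -113$ ($x{\left(t,a \right)} = \frac{t}{t \left(- \frac{1}{113}\right)} = \frac{t}{\left(- \frac{1}{113}\right) t} = t \left(- \frac{113}{t}\right) = -113$)
$J = 5096$ ($J = 364 \cdot 14 = 5096$)
$s{\left(V,P \right)} = - 215 P V$ ($s{\left(V,P \right)} = - 216 P V + P V = - 215 P V$)
$\frac{J}{x{\left(-196,-152 \right)}} - \frac{14966}{s{\left(75,143 \right)}} = \frac{5096}{-113} - \frac{14966}{\left(-215\right) 143 \cdot 75} = 5096 \left(- \frac{1}{113}\right) - \frac{14966}{-2305875} = - \frac{5096}{113} - - \frac{14966}{2305875} = - \frac{5096}{113} + \frac{14966}{2305875} = - \frac{11749047842}{260563875}$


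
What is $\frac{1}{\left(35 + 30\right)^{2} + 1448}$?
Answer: $\frac{1}{5673} \approx 0.00017627$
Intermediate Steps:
$\frac{1}{\left(35 + 30\right)^{2} + 1448} = \frac{1}{65^{2} + 1448} = \frac{1}{4225 + 1448} = \frac{1}{5673}$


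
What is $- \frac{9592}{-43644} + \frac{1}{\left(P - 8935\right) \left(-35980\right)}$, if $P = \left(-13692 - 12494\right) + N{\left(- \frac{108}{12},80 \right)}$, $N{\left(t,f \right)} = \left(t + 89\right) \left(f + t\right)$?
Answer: $\frac{2540170668551}{11557882420980} \approx 0.21978$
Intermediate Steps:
$N{\left(t,f \right)} = \left(89 + t\right) \left(f + t\right)$
$P = -20506$ ($P = \left(-13692 - 12494\right) + \left(\left(- \frac{108}{12}\right)^{2} + 89 \cdot 80 + 89 \left(- \frac{108}{12}\right) + 80 \left(- \frac{108}{12}\right)\right) = -26186 + \left(\left(\left(-108\right) \frac{1}{12}\right)^{2} + 7120 + 89 \left(\left(-108\right) \frac{1}{12}\right) + 80 \left(\left(-108\right) \frac{1}{12}\right)\right) = -26186 + \left(\left(-9\right)^{2} + 7120 + 89 \left(-9\right) + 80 \left(-9\right)\right) = -26186 + \left(81 + 7120 - 801 - 720\right) = -26186 + 5680 = -20506$)
$- \frac{9592}{-43644} + \frac{1}{\left(P - 8935\right) \left(-35980\right)} = - \frac{9592}{-43644} + \frac{1}{\left(-20506 - 8935\right) \left(-35980\right)} = \left(-9592\right) \left(- \frac{1}{43644}\right) + \frac{1}{-29441} \left(- \frac{1}{35980}\right) = \frac{2398}{10911} - - \frac{1}{1059287180} = \frac{2398}{10911} + \frac{1}{1059287180} = \frac{2540170668551}{11557882420980}$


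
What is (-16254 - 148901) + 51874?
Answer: -113281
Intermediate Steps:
(-16254 - 148901) + 51874 = -165155 + 51874 = -113281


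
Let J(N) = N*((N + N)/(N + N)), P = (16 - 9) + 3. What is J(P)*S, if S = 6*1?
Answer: 60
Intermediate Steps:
S = 6
P = 10 (P = 7 + 3 = 10)
J(N) = N (J(N) = N*((2*N)/((2*N))) = N*((2*N)*(1/(2*N))) = N*1 = N)
J(P)*S = 10*6 = 60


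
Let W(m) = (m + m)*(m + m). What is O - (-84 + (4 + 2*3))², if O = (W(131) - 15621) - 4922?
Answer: 42625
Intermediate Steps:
W(m) = 4*m² (W(m) = (2*m)*(2*m) = 4*m²)
O = 48101 (O = (4*131² - 15621) - 4922 = (4*17161 - 15621) - 4922 = (68644 - 15621) - 4922 = 53023 - 4922 = 48101)
O - (-84 + (4 + 2*3))² = 48101 - (-84 + (4 + 2*3))² = 48101 - (-84 + (4 + 6))² = 48101 - (-84 + 10)² = 48101 - 1*(-74)² = 48101 - 1*5476 = 48101 - 5476 = 42625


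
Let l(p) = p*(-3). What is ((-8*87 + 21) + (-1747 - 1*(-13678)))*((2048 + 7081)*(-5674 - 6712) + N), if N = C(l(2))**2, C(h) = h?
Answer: -1272735708048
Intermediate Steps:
l(p) = -3*p
N = 36 (N = (-3*2)**2 = (-6)**2 = 36)
((-8*87 + 21) + (-1747 - 1*(-13678)))*((2048 + 7081)*(-5674 - 6712) + N) = ((-8*87 + 21) + (-1747 - 1*(-13678)))*((2048 + 7081)*(-5674 - 6712) + 36) = ((-696 + 21) + (-1747 + 13678))*(9129*(-12386) + 36) = (-675 + 11931)*(-113071794 + 36) = 11256*(-113071758) = -1272735708048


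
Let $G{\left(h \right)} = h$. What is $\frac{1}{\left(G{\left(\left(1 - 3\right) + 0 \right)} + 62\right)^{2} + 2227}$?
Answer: $\frac{1}{5827} \approx 0.00017161$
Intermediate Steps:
$\frac{1}{\left(G{\left(\left(1 - 3\right) + 0 \right)} + 62\right)^{2} + 2227} = \frac{1}{\left(\left(\left(1 - 3\right) + 0\right) + 62\right)^{2} + 2227} = \frac{1}{\left(\left(-2 + 0\right) + 62\right)^{2} + 2227} = \frac{1}{\left(-2 + 62\right)^{2} + 2227} = \frac{1}{60^{2} + 2227} = \frac{1}{3600 + 2227} = \frac{1}{5827}$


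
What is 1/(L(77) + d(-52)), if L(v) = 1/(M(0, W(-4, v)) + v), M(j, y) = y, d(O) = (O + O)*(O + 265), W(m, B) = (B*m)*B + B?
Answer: -23562/521945425 ≈ -4.5143e-5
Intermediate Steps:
W(m, B) = B + m*B**2 (W(m, B) = m*B**2 + B = B + m*B**2)
d(O) = 2*O*(265 + O) (d(O) = (2*O)*(265 + O) = 2*O*(265 + O))
L(v) = 1/(v + v*(1 - 4*v)) (L(v) = 1/(v*(1 + v*(-4)) + v) = 1/(v*(1 - 4*v) + v) = 1/(v + v*(1 - 4*v)))
1/(L(77) + d(-52)) = 1/((1/2)/(77*(1 - 2*77)) + 2*(-52)*(265 - 52)) = 1/((1/2)*(1/77)/(1 - 154) + 2*(-52)*213) = 1/((1/2)*(1/77)/(-153) - 22152) = 1/((1/2)*(1/77)*(-1/153) - 22152) = 1/(-1/23562 - 22152) = 1/(-521945425/23562) = -23562/521945425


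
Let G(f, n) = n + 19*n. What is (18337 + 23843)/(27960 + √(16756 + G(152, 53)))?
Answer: 147419100/97717973 - 10545*√4454/97717973 ≈ 1.5014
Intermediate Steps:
G(f, n) = 20*n
(18337 + 23843)/(27960 + √(16756 + G(152, 53))) = (18337 + 23843)/(27960 + √(16756 + 20*53)) = 42180/(27960 + √(16756 + 1060)) = 42180/(27960 + √17816) = 42180/(27960 + 2*√4454)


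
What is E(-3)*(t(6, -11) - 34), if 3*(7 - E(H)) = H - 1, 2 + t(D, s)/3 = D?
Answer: -550/3 ≈ -183.33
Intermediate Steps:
t(D, s) = -6 + 3*D
E(H) = 22/3 - H/3 (E(H) = 7 - (H - 1)/3 = 7 - (-1 + H)/3 = 7 + (1/3 - H/3) = 22/3 - H/3)
E(-3)*(t(6, -11) - 34) = (22/3 - 1/3*(-3))*((-6 + 3*6) - 34) = (22/3 + 1)*((-6 + 18) - 34) = 25*(12 - 34)/3 = (25/3)*(-22) = -550/3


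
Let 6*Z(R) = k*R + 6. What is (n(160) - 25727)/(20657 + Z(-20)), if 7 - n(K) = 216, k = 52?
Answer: -38904/30727 ≈ -1.2661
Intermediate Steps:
n(K) = -209 (n(K) = 7 - 1*216 = 7 - 216 = -209)
Z(R) = 1 + 26*R/3 (Z(R) = (52*R + 6)/6 = (6 + 52*R)/6 = 1 + 26*R/3)
(n(160) - 25727)/(20657 + Z(-20)) = (-209 - 25727)/(20657 + (1 + (26/3)*(-20))) = -25936/(20657 + (1 - 520/3)) = -25936/(20657 - 517/3) = -25936/61454/3 = -25936*3/61454 = -38904/30727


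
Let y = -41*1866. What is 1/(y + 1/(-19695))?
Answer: -19695/1506785671 ≈ -1.3071e-5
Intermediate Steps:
y = -76506
1/(y + 1/(-19695)) = 1/(-76506 + 1/(-19695)) = 1/(-76506 - 1/19695) = 1/(-1506785671/19695) = -19695/1506785671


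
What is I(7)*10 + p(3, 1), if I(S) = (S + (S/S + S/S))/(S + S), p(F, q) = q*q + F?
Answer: 73/7 ≈ 10.429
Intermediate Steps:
p(F, q) = F + q² (p(F, q) = q² + F = F + q²)
I(S) = (2 + S)/(2*S) (I(S) = (S + (1 + 1))/((2*S)) = (S + 2)*(1/(2*S)) = (2 + S)*(1/(2*S)) = (2 + S)/(2*S))
I(7)*10 + p(3, 1) = ((½)*(2 + 7)/7)*10 + (3 + 1²) = ((½)*(⅐)*9)*10 + (3 + 1) = (9/14)*10 + 4 = 45/7 + 4 = 73/7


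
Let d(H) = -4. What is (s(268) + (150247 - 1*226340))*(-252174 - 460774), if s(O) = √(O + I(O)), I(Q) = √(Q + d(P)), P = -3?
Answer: 54250352164 - 712948*√(268 + 2*√66) ≈ 5.4238e+10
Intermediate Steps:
I(Q) = √(-4 + Q) (I(Q) = √(Q - 4) = √(-4 + Q))
s(O) = √(O + √(-4 + O))
(s(268) + (150247 - 1*226340))*(-252174 - 460774) = (√(268 + √(-4 + 268)) + (150247 - 1*226340))*(-252174 - 460774) = (√(268 + √264) + (150247 - 226340))*(-712948) = (√(268 + 2*√66) - 76093)*(-712948) = (-76093 + √(268 + 2*√66))*(-712948) = 54250352164 - 712948*√(268 + 2*√66)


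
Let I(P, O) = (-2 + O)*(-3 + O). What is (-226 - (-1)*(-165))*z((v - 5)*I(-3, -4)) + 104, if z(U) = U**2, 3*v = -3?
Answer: -24829960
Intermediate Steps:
v = -1 (v = (1/3)*(-3) = -1)
I(P, O) = (-3 + O)*(-2 + O)
(-226 - (-1)*(-165))*z((v - 5)*I(-3, -4)) + 104 = (-226 - (-1)*(-165))*((-1 - 5)*(6 + (-4)**2 - 5*(-4)))**2 + 104 = (-226 - 1*165)*(-6*(6 + 16 + 20))**2 + 104 = (-226 - 165)*(-6*42)**2 + 104 = -391*(-252)**2 + 104 = -391*63504 + 104 = -24830064 + 104 = -24829960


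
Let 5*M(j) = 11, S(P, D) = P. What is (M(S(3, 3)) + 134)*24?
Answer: 16344/5 ≈ 3268.8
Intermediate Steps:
M(j) = 11/5 (M(j) = (1/5)*11 = 11/5)
(M(S(3, 3)) + 134)*24 = (11/5 + 134)*24 = (681/5)*24 = 16344/5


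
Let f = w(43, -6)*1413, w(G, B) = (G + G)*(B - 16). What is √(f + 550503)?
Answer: 3*I*√235877 ≈ 1457.0*I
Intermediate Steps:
w(G, B) = 2*G*(-16 + B) (w(G, B) = (2*G)*(-16 + B) = 2*G*(-16 + B))
f = -2673396 (f = (2*43*(-16 - 6))*1413 = (2*43*(-22))*1413 = -1892*1413 = -2673396)
√(f + 550503) = √(-2673396 + 550503) = √(-2122893) = 3*I*√235877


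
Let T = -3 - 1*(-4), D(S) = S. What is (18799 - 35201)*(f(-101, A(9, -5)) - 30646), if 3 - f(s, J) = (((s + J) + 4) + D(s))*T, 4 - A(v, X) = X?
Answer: 499506508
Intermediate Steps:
T = 1 (T = -3 + 4 = 1)
A(v, X) = 4 - X
f(s, J) = -1 - J - 2*s (f(s, J) = 3 - (((s + J) + 4) + s) = 3 - (((J + s) + 4) + s) = 3 - ((4 + J + s) + s) = 3 - (4 + J + 2*s) = 3 + (-4 - J - 2*s) = -1 - J - 2*s)
(18799 - 35201)*(f(-101, A(9, -5)) - 30646) = (18799 - 35201)*((-1 - (4 - 1*(-5)) - 2*(-101)) - 30646) = -16402*((-1 - (4 + 5) + 202) - 30646) = -16402*((-1 - 1*9 + 202) - 30646) = -16402*((-1 - 9 + 202) - 30646) = -16402*(192 - 30646) = -16402*(-30454) = 499506508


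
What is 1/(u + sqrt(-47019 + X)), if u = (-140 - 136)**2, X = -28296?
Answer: 25392/1934286097 - I*sqrt(75315)/5802858291 ≈ 1.3127e-5 - 4.7293e-8*I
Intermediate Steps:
u = 76176 (u = (-276)**2 = 76176)
1/(u + sqrt(-47019 + X)) = 1/(76176 + sqrt(-47019 - 28296)) = 1/(76176 + sqrt(-75315)) = 1/(76176 + I*sqrt(75315))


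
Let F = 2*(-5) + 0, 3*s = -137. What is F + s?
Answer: -167/3 ≈ -55.667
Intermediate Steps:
s = -137/3 (s = (⅓)*(-137) = -137/3 ≈ -45.667)
F = -10 (F = -10 + 0 = -10)
F + s = -10 - 137/3 = -167/3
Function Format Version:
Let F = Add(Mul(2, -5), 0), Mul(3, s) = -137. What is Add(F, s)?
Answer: Rational(-167, 3) ≈ -55.667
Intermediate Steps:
s = Rational(-137, 3) (s = Mul(Rational(1, 3), -137) = Rational(-137, 3) ≈ -45.667)
F = -10 (F = Add(-10, 0) = -10)
Add(F, s) = Add(-10, Rational(-137, 3)) = Rational(-167, 3)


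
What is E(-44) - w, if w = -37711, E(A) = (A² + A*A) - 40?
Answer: 41543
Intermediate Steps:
E(A) = -40 + 2*A² (E(A) = (A² + A²) - 40 = 2*A² - 40 = -40 + 2*A²)
E(-44) - w = (-40 + 2*(-44)²) - 1*(-37711) = (-40 + 2*1936) + 37711 = (-40 + 3872) + 37711 = 3832 + 37711 = 41543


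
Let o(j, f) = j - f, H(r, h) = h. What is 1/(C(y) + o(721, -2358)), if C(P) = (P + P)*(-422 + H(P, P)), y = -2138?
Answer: 1/10949639 ≈ 9.1327e-8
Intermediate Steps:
C(P) = 2*P*(-422 + P) (C(P) = (P + P)*(-422 + P) = (2*P)*(-422 + P) = 2*P*(-422 + P))
1/(C(y) + o(721, -2358)) = 1/(2*(-2138)*(-422 - 2138) + (721 - 1*(-2358))) = 1/(2*(-2138)*(-2560) + (721 + 2358)) = 1/(10946560 + 3079) = 1/10949639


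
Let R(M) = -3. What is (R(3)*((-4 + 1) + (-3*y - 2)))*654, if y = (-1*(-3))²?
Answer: 62784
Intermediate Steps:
y = 9 (y = 3² = 9)
(R(3)*((-4 + 1) + (-3*y - 2)))*654 = -3*((-4 + 1) + (-3*9 - 2))*654 = -3*(-3 + (-27 - 2))*654 = -3*(-3 - 29)*654 = -3*(-32)*654 = 96*654 = 62784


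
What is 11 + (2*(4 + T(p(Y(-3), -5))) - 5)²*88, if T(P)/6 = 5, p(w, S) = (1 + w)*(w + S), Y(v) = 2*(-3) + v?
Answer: 349283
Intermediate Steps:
Y(v) = -6 + v
p(w, S) = (1 + w)*(S + w)
T(P) = 30 (T(P) = 6*5 = 30)
11 + (2*(4 + T(p(Y(-3), -5))) - 5)²*88 = 11 + (2*(4 + 30) - 5)²*88 = 11 + (2*34 - 5)²*88 = 11 + (68 - 5)²*88 = 11 + 63²*88 = 11 + 3969*88 = 11 + 349272 = 349283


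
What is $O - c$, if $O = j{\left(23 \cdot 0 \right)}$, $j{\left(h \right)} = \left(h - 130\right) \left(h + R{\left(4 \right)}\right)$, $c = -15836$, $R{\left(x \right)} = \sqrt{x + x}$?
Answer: $15836 - 260 \sqrt{2} \approx 15468.0$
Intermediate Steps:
$R{\left(x \right)} = \sqrt{2} \sqrt{x}$ ($R{\left(x \right)} = \sqrt{2 x} = \sqrt{2} \sqrt{x}$)
$j{\left(h \right)} = \left(-130 + h\right) \left(h + 2 \sqrt{2}\right)$ ($j{\left(h \right)} = \left(h - 130\right) \left(h + \sqrt{2} \sqrt{4}\right) = \left(-130 + h\right) \left(h + \sqrt{2} \cdot 2\right) = \left(-130 + h\right) \left(h + 2 \sqrt{2}\right)$)
$O = - 260 \sqrt{2}$ ($O = \left(23 \cdot 0\right)^{2} - 260 \sqrt{2} - 130 \cdot 23 \cdot 0 + 2 \cdot 23 \cdot 0 \sqrt{2} = 0^{2} - 260 \sqrt{2} - 0 + 2 \cdot 0 \sqrt{2} = 0 - 260 \sqrt{2} + 0 + 0 = - 260 \sqrt{2} \approx -367.7$)
$O - c = - 260 \sqrt{2} - -15836 = - 260 \sqrt{2} + 15836 = 15836 - 260 \sqrt{2}$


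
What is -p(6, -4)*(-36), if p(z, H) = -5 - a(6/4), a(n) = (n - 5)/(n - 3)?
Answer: -264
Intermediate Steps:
a(n) = (-5 + n)/(-3 + n)
p(z, H) = -22/3 (p(z, H) = -5 - (-5 + 6/4)/(-3 + 6/4) = -5 - (-5 + 6*(¼))/(-3 + 6*(¼)) = -5 - (-5 + 3/2)/(-3 + 3/2) = -5 - (-7)/((-3/2)*2) = -5 - (-2)*(-7)/(3*2) = -5 - 1*7/3 = -5 - 7/3 = -22/3)
-p(6, -4)*(-36) = -1*(-22/3)*(-36) = (22/3)*(-36) = -264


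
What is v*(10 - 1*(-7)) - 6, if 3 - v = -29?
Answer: 538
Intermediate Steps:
v = 32 (v = 3 - 1*(-29) = 3 + 29 = 32)
v*(10 - 1*(-7)) - 6 = 32*(10 - 1*(-7)) - 6 = 32*(10 + 7) - 6 = 32*17 - 6 = 544 - 6 = 538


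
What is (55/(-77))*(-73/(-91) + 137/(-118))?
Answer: 19265/75166 ≈ 0.25630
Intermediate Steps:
(55/(-77))*(-73/(-91) + 137/(-118)) = (55*(-1/77))*(-73*(-1/91) + 137*(-1/118)) = -5*(73/91 - 137/118)/7 = -5/7*(-3853/10738) = 19265/75166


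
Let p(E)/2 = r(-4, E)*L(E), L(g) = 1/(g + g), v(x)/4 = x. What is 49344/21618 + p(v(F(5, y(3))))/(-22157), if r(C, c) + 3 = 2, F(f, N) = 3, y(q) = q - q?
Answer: 242959291/106442228 ≈ 2.2825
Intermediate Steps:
y(q) = 0
v(x) = 4*x
r(C, c) = -1 (r(C, c) = -3 + 2 = -1)
L(g) = 1/(2*g)
p(E) = -1/E (p(E) = 2*(-1/(2*E)) = -1/E)
49344/21618 + p(v(F(5, y(3))))/(-22157) = 49344/21618 - 1/(4*3)/(-22157) = 49344*(1/21618) - 1/12*(-1/22157) = 8224/3603 - 1*1/12*(-1/22157) = 8224/3603 - 1/12*(-1/22157) = 8224/3603 + 1/265884 = 242959291/106442228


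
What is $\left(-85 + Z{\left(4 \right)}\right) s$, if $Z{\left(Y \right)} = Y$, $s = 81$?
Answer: $-6561$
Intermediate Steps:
$\left(-85 + Z{\left(4 \right)}\right) s = \left(-85 + 4\right) 81 = \left(-81\right) 81 = -6561$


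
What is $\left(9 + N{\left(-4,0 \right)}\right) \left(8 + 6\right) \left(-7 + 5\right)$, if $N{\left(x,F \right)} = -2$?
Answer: $-196$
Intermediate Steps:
$\left(9 + N{\left(-4,0 \right)}\right) \left(8 + 6\right) \left(-7 + 5\right) = \left(9 - 2\right) \left(8 + 6\right) \left(-7 + 5\right) = 7 \cdot 14 \left(-2\right) = 7 \left(-28\right) = -196$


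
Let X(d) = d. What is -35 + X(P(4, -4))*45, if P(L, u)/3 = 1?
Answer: 100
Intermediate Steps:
P(L, u) = 3 (P(L, u) = 3*1 = 3)
-35 + X(P(4, -4))*45 = -35 + 3*45 = -35 + 135 = 100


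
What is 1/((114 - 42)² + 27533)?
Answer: 1/32717 ≈ 3.0565e-5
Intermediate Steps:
1/((114 - 42)² + 27533) = 1/(72² + 27533) = 1/(5184 + 27533) = 1/32717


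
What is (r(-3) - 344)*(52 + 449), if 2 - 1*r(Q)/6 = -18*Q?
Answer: -328656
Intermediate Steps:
r(Q) = 12 + 108*Q (r(Q) = 12 - (-108)*Q = 12 + 108*Q)
(r(-3) - 344)*(52 + 449) = ((12 + 108*(-3)) - 344)*(52 + 449) = ((12 - 324) - 344)*501 = (-312 - 344)*501 = -656*501 = -328656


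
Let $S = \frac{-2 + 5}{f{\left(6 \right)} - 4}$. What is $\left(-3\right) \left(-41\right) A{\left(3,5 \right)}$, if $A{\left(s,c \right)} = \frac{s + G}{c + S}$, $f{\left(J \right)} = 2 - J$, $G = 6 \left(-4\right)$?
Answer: $- \frac{20664}{37} \approx -558.49$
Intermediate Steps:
$G = -24$
$S = - \frac{3}{8}$ ($S = \frac{-2 + 5}{\left(2 - 6\right) - 4} = \frac{3}{\left(2 - 6\right) - 4} = \frac{3}{-4 - 4} = \frac{3}{-8} = 3 \left(- \frac{1}{8}\right) = - \frac{3}{8} \approx -0.375$)
$A{\left(s,c \right)} = \frac{-24 + s}{- \frac{3}{8} + c}$ ($A{\left(s,c \right)} = \frac{s - 24}{c - \frac{3}{8}} = \frac{-24 + s}{- \frac{3}{8} + c}$)
$\left(-3\right) \left(-41\right) A{\left(3,5 \right)} = \left(-3\right) \left(-41\right) \frac{8 \left(-24 + 3\right)}{-3 + 8 \cdot 5} = 123 \cdot 8 \frac{1}{-3 + 40} \left(-21\right) = 123 \cdot 8 \cdot \frac{1}{37} \left(-21\right) = 123 \left(- \frac{168}{37}\right) = - \frac{20664}{37}$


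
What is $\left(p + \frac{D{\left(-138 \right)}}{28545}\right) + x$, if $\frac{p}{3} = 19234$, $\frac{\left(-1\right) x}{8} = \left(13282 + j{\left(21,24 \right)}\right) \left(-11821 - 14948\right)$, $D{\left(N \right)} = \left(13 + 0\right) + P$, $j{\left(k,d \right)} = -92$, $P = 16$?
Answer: $\frac{80631706103219}{28545} \approx 2.8247 \cdot 10^{9}$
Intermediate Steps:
$D{\left(N \right)} = 29$ ($D{\left(N \right)} = \left(13 + 0\right) + 16 = 13 + 16 = 29$)
$x = 2824664880$ ($x = - 8 \left(13282 - 92\right) \left(-11821 - 14948\right) = - 8 \cdot 13190 \left(-26769\right) = \left(-8\right) \left(-353083110\right) = 2824664880$)
$p = 57702$ ($p = 3 \cdot 19234 = 57702$)
$\left(p + \frac{D{\left(-138 \right)}}{28545}\right) + x = \left(57702 + \frac{29}{28545}\right) + 2824664880 = \frac{1647103619}{28545} + 2824664880 = \frac{80631706103219}{28545}$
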